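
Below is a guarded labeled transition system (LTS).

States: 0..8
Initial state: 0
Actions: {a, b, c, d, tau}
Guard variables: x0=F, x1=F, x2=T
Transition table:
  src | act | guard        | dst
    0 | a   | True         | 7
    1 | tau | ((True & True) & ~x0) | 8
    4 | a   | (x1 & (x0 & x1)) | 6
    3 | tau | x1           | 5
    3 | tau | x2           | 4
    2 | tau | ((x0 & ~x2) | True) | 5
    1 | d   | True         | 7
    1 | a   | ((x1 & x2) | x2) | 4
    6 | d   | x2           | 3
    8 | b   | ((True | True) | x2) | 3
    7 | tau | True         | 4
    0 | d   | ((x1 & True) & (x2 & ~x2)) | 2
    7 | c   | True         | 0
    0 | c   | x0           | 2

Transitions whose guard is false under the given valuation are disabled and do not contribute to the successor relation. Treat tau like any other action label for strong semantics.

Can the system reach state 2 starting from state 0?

Answer: UNREACHABLE

Trace:
Guard filter leaves 10 enabled edge(s).
depth 0: {0}
depth 1: {7}  total {0,7}
depth 2: {4}  total {0,4,7}
Reachable = {0,4,7}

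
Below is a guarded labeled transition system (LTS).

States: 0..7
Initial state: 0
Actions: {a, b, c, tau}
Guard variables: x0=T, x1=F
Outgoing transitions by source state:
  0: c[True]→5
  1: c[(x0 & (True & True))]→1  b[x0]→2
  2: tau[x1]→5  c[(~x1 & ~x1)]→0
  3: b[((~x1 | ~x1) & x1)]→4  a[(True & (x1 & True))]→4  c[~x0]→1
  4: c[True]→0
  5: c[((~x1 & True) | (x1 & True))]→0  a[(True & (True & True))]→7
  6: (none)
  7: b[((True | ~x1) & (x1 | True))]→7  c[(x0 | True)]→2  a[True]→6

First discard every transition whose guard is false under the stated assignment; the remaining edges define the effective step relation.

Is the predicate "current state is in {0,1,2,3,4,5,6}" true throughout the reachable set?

Answer: INVARIANT VIOLATED at state 7

Analysis:
Allowed set {0,1,2,3,4,5,6}
Reachable = {0,2,5,6,7}
  0: safe
  2: safe
  5: safe
  6: safe
  7: outside
counterexample path to 7: c·a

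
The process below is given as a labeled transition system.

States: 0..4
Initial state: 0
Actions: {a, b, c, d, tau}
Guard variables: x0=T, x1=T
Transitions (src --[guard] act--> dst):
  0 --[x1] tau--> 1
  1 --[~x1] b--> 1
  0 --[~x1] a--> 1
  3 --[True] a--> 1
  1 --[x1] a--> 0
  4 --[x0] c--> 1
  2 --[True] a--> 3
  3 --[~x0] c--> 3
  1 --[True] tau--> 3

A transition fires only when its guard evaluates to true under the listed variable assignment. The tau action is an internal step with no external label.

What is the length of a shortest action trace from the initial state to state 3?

Breadth-first toward 3:
  depth 0: {0}
  depth 1: {1}
  depth 2: {3}
depth(3)=2, e.g. tau·tau

Answer: 2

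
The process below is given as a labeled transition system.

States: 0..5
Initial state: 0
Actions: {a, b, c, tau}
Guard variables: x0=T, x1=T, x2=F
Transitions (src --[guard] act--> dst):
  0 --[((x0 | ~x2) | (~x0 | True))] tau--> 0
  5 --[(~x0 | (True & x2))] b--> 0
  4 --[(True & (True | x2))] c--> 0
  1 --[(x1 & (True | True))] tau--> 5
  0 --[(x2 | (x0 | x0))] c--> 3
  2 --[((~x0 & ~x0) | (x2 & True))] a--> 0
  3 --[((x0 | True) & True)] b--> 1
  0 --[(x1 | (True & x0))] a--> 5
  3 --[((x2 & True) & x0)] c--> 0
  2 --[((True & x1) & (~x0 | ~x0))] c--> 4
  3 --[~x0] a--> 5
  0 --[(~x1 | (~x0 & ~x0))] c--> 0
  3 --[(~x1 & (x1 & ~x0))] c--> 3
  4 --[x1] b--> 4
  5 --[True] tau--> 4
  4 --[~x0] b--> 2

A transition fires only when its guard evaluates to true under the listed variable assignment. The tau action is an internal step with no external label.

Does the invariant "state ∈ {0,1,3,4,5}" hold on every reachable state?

Answer: INVARIANT HOLDS

Analysis:
Allowed set {0,1,3,4,5}
Reach set: {0,1,3,4,5}
  0: ✓
  1: ✓
  3: ✓
  4: ✓
  5: ✓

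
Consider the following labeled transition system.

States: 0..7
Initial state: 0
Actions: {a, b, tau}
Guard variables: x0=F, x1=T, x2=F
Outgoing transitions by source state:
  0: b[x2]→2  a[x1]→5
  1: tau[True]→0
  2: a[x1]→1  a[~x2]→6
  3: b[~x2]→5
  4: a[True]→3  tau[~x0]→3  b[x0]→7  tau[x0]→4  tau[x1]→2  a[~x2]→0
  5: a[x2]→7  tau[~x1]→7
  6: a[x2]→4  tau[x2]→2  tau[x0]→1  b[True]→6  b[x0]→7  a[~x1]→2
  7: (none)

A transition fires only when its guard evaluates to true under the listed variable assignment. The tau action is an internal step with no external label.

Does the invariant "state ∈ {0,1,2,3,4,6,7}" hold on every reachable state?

Answer: INVARIANT VIOLATED at state 5

Working:
Safe = {0,1,2,3,4,6,7}
R = {0,5}
  0: ✓
  5: outside
reach 5 via a — violates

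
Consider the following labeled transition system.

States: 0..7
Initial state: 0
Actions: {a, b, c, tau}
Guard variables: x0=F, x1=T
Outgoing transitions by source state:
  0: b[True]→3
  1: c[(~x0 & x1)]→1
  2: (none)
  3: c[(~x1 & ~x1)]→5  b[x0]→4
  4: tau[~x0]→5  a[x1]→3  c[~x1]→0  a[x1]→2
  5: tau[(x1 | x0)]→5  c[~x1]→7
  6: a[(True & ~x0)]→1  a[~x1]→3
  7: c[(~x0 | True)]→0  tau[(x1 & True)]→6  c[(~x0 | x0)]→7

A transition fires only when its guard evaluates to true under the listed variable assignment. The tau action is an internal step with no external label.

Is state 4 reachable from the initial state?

Answer: UNREACHABLE

Analysis:
10 transition(s) survive guard evaluation.
Layer 0: {0}
Layer 1: {3}  cumulative {0,3}
R = {0,3}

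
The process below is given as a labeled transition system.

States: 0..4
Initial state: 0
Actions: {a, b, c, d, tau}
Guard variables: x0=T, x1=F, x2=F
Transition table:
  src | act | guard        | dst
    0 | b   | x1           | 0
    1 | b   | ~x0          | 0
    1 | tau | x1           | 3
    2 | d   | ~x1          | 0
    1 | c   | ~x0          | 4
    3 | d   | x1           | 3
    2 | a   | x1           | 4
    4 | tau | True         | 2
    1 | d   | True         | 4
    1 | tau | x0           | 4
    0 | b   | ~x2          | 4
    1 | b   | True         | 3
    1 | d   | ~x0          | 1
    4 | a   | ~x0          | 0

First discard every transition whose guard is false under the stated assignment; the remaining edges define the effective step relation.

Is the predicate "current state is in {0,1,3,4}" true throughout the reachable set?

Safe = {0,1,3,4}
R = {0,2,4}
  0: ok
  2: outside
  4: ok
witness against invariant: b·tau → 2

Answer: INVARIANT VIOLATED at state 2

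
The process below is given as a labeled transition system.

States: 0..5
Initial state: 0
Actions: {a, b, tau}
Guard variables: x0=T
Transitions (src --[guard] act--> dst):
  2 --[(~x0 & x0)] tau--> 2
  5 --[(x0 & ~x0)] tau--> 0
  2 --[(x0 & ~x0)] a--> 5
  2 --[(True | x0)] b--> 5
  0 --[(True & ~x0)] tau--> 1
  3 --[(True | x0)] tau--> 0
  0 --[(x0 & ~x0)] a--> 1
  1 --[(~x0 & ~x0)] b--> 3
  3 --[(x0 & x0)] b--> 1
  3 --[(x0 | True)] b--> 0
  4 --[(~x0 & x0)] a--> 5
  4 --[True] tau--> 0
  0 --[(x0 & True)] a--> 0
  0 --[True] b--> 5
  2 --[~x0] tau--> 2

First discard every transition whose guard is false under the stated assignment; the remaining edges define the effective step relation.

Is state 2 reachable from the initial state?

Answer: UNREACHABLE

Trace:
After dropping false guards: 7 live edges.
Layer 0: {0}
Layer 1: {5}  cumulative {0,5}
Reachable = {0,5}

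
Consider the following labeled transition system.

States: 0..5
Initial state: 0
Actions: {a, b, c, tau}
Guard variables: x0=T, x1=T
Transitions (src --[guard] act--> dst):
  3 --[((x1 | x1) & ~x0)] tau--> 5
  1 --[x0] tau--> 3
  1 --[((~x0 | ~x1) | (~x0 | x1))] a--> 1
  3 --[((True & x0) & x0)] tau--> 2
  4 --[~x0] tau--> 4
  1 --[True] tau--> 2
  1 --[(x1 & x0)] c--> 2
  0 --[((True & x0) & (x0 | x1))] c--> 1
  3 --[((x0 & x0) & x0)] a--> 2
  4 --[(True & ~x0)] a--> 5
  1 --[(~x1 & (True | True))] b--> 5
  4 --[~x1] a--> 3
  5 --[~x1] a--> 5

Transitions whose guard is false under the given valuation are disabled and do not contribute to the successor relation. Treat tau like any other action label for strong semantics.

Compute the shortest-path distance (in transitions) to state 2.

Layered search for 2:
  depth 0: {0}
  depth 1: {1}
  depth 2: {2,3}
depth(2)=2, e.g. c·c

Answer: 2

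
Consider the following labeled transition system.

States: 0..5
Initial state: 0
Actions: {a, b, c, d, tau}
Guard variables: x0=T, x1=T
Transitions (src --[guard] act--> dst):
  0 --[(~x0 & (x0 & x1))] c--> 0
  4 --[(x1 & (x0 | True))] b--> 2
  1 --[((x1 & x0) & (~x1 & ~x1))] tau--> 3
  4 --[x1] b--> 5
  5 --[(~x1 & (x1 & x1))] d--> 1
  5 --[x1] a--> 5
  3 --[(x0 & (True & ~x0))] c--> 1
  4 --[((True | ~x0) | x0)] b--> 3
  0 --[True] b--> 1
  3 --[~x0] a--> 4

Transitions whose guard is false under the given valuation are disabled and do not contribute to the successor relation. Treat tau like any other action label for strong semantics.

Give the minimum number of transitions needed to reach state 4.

Answer: UNREACHABLE

Working:
BFS to 4:
  L0 = {0}
  L1 = {1}
4 never appears.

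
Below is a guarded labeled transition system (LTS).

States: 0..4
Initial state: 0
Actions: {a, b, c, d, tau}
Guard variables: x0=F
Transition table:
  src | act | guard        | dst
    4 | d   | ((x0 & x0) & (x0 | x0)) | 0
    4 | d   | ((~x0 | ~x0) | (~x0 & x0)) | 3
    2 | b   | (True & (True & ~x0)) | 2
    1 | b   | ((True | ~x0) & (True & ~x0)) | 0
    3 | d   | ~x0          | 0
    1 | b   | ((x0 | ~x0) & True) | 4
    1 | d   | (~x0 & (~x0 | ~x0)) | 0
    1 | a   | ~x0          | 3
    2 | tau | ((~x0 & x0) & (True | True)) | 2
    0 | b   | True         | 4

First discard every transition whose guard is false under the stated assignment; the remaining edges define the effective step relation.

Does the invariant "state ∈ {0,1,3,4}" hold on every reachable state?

Safe = {0,1,3,4}
R = {0,3,4}
  0: ✓
  3: ✓
  4: ✓

Answer: INVARIANT HOLDS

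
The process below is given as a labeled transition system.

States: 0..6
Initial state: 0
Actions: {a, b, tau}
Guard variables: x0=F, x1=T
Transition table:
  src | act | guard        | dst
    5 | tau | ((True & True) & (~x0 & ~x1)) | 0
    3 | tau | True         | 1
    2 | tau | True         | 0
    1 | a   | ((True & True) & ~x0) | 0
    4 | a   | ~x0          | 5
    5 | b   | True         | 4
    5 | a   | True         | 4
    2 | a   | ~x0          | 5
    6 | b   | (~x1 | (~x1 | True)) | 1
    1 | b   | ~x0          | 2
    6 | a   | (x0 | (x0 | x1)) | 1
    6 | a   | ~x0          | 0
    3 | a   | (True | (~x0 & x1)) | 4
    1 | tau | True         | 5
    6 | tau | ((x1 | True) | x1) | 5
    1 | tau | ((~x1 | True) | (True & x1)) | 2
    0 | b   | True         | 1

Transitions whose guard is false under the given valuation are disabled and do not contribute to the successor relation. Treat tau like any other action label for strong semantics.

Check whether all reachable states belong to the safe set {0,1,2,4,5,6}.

Answer: INVARIANT HOLDS

Analysis:
Safe = {0,1,2,4,5,6}
Reach set: {0,1,2,4,5}
  0: safe
  1: safe
  2: safe
  4: safe
  5: safe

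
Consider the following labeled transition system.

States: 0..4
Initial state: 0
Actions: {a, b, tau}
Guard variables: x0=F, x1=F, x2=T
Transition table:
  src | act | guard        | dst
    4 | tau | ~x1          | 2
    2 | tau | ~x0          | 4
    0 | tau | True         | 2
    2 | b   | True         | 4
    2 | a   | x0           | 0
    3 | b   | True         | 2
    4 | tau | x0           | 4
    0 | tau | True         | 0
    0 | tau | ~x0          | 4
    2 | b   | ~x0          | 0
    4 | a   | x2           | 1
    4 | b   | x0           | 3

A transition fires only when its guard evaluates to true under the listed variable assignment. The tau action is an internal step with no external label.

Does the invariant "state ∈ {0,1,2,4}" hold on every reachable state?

Allowed set {0,1,2,4}
R = {0,1,2,4}
  0: ✓
  1: ✓
  2: ✓
  4: ✓

Answer: INVARIANT HOLDS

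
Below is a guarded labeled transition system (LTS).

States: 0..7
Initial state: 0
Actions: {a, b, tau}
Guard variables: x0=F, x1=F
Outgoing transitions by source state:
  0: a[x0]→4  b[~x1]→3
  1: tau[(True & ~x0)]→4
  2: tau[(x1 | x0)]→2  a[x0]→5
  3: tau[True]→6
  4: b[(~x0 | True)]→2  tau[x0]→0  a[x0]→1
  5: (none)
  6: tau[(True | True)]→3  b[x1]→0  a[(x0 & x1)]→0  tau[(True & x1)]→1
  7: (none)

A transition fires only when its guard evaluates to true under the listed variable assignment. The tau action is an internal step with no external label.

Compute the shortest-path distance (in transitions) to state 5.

Answer: UNREACHABLE

Analysis:
BFS to 5:
  depth 0: {0}
  depth 1: {3}
  depth 2: {6}
5 never appears.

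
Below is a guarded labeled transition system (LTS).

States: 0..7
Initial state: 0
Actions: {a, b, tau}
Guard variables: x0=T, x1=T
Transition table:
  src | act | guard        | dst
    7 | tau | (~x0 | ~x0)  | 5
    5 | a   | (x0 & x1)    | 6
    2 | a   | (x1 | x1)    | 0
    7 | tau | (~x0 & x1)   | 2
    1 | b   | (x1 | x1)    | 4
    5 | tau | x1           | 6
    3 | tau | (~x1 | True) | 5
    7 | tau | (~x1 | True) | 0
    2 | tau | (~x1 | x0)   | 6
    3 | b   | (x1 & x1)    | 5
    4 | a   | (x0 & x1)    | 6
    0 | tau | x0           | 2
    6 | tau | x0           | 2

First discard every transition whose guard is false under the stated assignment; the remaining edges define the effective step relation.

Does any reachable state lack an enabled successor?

Answer: DEADLOCK-FREE

Trace:
R = {0,2,6}
  0: tau→2  [1 exit(s)]
  2: a→0  tau→6  [2 exit(s)]
  6: tau→2  [1 exit(s)]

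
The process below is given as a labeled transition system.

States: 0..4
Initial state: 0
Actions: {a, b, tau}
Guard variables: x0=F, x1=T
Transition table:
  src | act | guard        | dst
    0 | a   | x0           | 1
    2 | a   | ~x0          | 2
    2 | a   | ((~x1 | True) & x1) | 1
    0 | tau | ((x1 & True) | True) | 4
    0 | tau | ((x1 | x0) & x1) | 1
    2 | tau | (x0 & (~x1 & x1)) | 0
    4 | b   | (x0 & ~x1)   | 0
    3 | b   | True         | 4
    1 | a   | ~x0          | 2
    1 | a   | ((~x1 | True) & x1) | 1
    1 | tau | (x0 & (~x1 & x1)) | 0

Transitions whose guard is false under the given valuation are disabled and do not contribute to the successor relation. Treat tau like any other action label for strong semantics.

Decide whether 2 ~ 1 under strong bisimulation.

Answer: BISIMILAR

Trace:
Compute ~ classes (split until stable):
  P[0] = {{0,1,2,3,4}}
  P[1] = {{0},{1,2},{3},{4}}
4 equivalence class(es) (converged in 2)
[2]={1,2}  [1]={1,2}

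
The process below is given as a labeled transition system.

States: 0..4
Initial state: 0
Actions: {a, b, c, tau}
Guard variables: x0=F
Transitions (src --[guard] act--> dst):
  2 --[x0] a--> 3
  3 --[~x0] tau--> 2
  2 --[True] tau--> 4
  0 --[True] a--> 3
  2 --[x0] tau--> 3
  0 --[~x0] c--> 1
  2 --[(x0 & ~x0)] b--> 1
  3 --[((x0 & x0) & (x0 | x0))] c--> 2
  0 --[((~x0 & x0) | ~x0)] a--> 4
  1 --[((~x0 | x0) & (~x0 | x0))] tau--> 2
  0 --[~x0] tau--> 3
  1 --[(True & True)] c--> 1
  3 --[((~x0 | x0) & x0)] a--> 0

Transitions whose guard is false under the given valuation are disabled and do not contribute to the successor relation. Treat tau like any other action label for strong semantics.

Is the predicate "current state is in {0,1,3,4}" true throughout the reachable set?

Inv-set: {0,1,3,4}
Reachable = {0,1,2,3,4}
  0: ok
  1: ok
  2: outside
  3: ok
  4: ok
counterexample path to 2: a·tau

Answer: INVARIANT VIOLATED at state 2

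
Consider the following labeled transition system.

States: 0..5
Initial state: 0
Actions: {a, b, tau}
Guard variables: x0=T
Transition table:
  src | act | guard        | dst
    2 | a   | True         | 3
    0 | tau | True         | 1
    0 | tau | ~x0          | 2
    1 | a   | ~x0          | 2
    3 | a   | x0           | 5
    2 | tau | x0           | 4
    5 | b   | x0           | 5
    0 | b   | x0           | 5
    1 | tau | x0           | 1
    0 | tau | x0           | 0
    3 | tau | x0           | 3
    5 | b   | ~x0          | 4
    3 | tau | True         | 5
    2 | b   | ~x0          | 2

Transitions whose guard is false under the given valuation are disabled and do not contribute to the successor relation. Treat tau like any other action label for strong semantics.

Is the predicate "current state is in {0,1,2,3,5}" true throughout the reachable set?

Answer: INVARIANT HOLDS

Analysis:
Allowed set {0,1,2,3,5}
Reach set: {0,1,5}
  0: safe
  1: safe
  5: safe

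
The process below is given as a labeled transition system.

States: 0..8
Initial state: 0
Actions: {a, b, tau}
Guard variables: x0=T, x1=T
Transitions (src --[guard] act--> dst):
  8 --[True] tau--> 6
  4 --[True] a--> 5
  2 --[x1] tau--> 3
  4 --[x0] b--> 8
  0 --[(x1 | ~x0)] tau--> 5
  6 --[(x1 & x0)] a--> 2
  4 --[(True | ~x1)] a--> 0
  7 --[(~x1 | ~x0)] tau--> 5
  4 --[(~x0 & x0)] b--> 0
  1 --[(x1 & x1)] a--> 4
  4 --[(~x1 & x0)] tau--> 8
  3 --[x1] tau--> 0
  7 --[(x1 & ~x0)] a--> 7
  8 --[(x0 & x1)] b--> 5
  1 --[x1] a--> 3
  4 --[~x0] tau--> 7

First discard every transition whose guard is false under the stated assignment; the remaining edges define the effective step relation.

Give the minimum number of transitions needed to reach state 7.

Answer: UNREACHABLE

Analysis:
Layered search for 7:
  Layer 0: {0}
  Layer 1: {5}
7 never appears.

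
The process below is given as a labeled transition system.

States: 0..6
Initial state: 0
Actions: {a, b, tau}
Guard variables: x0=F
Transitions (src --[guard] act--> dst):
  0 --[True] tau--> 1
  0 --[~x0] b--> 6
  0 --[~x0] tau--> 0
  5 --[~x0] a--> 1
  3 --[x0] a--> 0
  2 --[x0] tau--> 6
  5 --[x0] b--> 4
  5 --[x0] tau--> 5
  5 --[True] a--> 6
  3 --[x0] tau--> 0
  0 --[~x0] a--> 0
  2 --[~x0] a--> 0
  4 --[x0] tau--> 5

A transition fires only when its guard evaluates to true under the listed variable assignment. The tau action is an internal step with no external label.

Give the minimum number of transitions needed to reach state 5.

Answer: UNREACHABLE

Trace:
Layered search for 5:
  depth 0: {0}
  depth 1: {1,6}
5 never appears.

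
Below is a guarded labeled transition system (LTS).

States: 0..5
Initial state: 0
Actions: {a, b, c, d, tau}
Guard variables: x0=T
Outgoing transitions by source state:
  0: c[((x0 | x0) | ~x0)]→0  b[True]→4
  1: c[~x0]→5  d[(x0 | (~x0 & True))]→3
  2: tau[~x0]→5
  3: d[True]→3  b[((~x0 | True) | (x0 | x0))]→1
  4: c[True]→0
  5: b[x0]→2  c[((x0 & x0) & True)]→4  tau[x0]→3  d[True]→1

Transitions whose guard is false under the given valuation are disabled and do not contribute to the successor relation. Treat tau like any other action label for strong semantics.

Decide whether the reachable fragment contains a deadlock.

Answer: DEADLOCK-FREE

Working:
Reach set: {0,4}
  0: b→4  c→0  [2 exit(s)]
  4: c→0  [1 exit(s)]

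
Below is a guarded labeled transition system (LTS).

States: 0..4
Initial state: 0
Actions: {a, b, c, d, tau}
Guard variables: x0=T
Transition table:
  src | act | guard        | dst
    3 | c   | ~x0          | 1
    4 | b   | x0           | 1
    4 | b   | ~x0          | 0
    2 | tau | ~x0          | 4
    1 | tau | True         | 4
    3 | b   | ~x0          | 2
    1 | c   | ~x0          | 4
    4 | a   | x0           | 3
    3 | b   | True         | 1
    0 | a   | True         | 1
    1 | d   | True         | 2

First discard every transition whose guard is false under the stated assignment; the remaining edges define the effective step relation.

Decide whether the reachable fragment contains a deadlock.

Answer: DEADLOCK at state 2

Trace:
Reach set: {0,1,2,3,4}
  0: a→1  [deg 1]
  1: d→2  tau→4  [deg 2]
  2: ∅  [STUCK]
  3: b→1  [deg 1]
  4: a→3  b→1  [deg 2]
witness 2: a·d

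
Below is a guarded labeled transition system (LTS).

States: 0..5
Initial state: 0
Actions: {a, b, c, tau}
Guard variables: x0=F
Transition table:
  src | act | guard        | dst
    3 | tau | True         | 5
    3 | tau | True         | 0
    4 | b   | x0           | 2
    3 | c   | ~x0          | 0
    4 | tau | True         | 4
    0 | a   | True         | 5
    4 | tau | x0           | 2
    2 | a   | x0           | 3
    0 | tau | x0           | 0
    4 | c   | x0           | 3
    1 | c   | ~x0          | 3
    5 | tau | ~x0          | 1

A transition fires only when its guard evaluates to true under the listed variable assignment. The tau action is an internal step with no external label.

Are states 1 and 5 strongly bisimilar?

Answer: NOT BISIMILAR

Analysis:
Refine partition for ~:
  round 0: {{0,1,2,3,4,5}}
  round 1: {{0},{1},{2},{3},{4,5}}
  round 2: {{0},{1},{2},{3},{4},{5}}
Fixed point at round 3; 6 class(es).
[1]={1}  [5]={5}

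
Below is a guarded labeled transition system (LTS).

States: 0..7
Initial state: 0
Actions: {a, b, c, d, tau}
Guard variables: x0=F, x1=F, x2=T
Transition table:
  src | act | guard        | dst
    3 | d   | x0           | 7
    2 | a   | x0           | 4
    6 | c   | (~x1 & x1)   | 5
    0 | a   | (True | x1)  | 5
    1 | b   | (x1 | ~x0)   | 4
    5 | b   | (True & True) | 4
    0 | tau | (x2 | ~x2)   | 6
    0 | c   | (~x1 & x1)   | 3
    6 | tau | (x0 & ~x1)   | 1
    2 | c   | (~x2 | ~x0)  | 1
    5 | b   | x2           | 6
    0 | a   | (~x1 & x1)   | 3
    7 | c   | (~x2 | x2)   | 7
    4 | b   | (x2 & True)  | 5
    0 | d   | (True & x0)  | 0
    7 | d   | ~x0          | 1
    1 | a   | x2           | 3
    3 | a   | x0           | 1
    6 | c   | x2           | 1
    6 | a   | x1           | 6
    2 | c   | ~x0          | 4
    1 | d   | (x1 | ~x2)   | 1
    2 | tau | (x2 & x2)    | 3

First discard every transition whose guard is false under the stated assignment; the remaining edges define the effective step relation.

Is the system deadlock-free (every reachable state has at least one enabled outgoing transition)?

Answer: DEADLOCK at state 3

Trace:
Reachable = {0,1,3,4,5,6}
  0: a→5  tau→6  [deg 2]
  1: a→3  b→4  [deg 2]
  3: ∅  [no exit]
  4: b→5  [deg 1]
  5: b→4  b→6  [deg 2]
  6: c→1  [deg 1]
trace reaching 3: tau·c·a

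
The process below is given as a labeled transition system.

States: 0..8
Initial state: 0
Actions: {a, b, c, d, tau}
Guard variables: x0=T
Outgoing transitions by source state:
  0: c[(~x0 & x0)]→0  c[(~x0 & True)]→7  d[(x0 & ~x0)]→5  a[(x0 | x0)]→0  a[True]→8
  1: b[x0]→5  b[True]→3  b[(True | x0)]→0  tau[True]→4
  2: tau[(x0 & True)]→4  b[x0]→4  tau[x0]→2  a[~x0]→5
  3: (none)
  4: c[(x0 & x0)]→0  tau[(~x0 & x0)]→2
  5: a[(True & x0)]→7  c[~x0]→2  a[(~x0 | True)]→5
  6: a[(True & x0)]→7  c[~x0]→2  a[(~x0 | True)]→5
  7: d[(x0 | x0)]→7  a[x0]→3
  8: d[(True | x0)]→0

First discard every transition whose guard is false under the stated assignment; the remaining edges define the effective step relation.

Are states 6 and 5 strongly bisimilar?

Answer: BISIMILAR

Analysis:
Compute ~ classes (split until stable):
  P[0] = {{0,1,2,3,4,5,6,7,8}}
  P[1] = {{0,5,6},{1,2},{3},{4},{7},{8}}
  P[2] = {{0},{1},{2},{3},{4},{5,6},{7},{8}}
Fixed point at round 3; 8 class(es).
6∈{5,6}, 5∈{5,6}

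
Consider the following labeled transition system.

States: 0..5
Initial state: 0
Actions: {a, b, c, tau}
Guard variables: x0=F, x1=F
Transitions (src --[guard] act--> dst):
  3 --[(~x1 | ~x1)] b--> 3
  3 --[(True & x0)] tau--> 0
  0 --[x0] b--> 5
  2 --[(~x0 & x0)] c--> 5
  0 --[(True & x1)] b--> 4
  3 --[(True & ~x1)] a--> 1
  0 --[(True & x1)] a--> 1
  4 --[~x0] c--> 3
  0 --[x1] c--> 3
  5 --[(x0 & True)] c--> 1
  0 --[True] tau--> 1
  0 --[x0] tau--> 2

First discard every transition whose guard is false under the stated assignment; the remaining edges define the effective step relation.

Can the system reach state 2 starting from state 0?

Answer: UNREACHABLE

Analysis:
After dropping false guards: 4 live edges.
Layer 0: {0}
Layer 1: {1}  now seen {0,1}
Reachable = {0,1}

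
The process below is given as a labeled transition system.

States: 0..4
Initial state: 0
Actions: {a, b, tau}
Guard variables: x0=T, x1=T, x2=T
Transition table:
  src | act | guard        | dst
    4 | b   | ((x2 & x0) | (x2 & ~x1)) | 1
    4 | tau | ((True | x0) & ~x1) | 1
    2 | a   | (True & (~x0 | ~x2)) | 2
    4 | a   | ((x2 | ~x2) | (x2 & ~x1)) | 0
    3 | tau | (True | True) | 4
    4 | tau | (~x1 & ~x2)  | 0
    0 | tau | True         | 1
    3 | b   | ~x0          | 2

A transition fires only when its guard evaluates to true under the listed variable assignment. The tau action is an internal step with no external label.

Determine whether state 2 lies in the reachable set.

Guard filter leaves 4 enabled edge(s).
L0 = {0}
L1 = {1}  now seen {0,1}
Reachable = {0,1}

Answer: UNREACHABLE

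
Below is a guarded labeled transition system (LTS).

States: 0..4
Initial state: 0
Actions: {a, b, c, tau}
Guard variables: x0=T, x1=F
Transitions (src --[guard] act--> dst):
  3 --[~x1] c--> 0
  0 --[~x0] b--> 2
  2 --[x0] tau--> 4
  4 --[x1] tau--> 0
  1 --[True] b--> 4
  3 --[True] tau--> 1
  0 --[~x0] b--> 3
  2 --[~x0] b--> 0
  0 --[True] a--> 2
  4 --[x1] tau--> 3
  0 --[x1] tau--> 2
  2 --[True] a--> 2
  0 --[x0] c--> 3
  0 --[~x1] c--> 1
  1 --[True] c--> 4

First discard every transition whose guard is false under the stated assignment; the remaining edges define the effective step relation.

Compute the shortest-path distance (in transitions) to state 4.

Breadth-first toward 4:
  Layer 0: {0}
  Layer 1: {1,2,3}
  Layer 2: {4}
4 enters at depth 2; path a·tau

Answer: 2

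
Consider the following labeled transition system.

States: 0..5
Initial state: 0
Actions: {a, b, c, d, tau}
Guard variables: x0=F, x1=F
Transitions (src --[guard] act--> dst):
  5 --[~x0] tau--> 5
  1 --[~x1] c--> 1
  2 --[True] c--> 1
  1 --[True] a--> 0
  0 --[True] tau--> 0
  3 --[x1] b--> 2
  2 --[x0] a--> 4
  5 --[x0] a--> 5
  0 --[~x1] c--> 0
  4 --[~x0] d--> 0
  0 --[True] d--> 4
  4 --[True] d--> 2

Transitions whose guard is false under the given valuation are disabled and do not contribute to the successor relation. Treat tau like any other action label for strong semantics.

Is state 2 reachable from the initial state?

Answer: REACHABLE

Analysis:
After dropping false guards: 9 live edges.
depth 0: {0}
depth 1: {4}  total {0,4}
depth 2: {2}  total {0,2,4}
depth 3: {1}  total {0,1,2,4}
Reachable = {0,1,2,4}
witness 2: d·d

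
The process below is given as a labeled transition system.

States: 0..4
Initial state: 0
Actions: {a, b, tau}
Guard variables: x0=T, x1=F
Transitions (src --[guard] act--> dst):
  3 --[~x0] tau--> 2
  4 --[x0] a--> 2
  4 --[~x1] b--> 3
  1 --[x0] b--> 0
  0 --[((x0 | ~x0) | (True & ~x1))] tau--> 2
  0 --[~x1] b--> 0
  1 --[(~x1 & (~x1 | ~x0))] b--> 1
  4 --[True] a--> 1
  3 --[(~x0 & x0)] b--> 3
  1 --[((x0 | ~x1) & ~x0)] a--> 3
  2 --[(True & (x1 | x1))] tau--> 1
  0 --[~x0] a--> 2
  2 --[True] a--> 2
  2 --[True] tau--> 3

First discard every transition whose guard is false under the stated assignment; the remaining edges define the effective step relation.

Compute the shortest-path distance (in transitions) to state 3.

Answer: 2

Analysis:
BFS to 3:
  depth 0: {0}
  depth 1: {2}
  depth 2: {3}
3 enters at depth 2; path tau·tau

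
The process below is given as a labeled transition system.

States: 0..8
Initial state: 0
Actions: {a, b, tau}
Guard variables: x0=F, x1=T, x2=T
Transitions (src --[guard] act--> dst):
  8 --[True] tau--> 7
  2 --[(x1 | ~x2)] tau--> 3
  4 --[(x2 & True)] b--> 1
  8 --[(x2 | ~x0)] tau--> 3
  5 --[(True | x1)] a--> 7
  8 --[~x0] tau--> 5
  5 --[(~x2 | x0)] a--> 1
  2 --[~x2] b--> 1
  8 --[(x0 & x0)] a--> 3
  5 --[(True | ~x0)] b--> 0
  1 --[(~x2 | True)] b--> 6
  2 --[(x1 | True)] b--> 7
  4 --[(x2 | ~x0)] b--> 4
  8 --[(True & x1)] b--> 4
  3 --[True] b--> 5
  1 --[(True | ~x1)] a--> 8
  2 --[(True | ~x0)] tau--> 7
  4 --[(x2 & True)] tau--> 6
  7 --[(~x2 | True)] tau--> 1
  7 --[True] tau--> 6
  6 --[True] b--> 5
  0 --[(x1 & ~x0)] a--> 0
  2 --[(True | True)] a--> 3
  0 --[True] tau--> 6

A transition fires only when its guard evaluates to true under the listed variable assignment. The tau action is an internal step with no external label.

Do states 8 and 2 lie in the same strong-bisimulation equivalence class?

Refine partition for ~:
  P[0] = {{0,1,2,3,4,5,6,7,8}}
  P[1] = {{0},{1,5},{2},{3,6},{4,8},{7}}
  P[2] = {{0},{1},{2},{3,6},{4},{5},{7},{8}}
8 equivalence class(es) (converged in 3)
[8]={8}  [2]={2}

Answer: NOT BISIMILAR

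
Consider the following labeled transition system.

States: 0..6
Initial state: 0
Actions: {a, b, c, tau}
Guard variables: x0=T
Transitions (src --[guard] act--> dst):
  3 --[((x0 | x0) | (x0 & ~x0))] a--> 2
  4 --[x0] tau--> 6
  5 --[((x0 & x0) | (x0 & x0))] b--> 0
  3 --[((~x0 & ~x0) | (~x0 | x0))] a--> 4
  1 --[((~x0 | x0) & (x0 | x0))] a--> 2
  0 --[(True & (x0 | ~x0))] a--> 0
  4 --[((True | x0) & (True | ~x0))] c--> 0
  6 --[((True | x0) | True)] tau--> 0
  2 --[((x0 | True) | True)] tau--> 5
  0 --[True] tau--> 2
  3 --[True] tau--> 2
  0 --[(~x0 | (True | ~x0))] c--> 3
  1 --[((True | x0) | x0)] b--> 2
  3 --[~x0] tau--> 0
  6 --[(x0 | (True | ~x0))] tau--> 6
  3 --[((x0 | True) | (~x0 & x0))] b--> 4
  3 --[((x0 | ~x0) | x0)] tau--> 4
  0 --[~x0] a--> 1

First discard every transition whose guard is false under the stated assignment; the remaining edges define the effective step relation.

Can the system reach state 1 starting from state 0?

Guard filter leaves 16 enabled edge(s).
depth 0: {0}
depth 1: {2,3}  total {0,2,3}
depth 2: {4,5}  total {0,2,3,4,5}
depth 3: {6}  total {0,2,3,4,5,6}
R = {0,2,3,4,5,6}

Answer: UNREACHABLE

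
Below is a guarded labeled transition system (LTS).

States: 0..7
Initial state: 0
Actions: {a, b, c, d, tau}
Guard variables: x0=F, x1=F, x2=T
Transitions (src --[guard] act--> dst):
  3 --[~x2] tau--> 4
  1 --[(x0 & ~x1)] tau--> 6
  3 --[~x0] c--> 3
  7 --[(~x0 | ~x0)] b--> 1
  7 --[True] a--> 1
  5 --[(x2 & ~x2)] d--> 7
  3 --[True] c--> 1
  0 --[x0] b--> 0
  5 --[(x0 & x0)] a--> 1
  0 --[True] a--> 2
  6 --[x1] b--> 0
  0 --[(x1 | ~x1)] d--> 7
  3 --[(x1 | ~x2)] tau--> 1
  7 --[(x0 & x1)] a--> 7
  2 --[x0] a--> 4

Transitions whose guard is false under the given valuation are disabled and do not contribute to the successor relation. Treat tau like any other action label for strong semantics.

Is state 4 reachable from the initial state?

Answer: UNREACHABLE

Trace:
After dropping false guards: 6 live edges.
depth 0: {0}
depth 1: {2,7}  now seen {0,2,7}
depth 2: {1}  now seen {0,1,2,7}
Reach set: {0,1,2,7}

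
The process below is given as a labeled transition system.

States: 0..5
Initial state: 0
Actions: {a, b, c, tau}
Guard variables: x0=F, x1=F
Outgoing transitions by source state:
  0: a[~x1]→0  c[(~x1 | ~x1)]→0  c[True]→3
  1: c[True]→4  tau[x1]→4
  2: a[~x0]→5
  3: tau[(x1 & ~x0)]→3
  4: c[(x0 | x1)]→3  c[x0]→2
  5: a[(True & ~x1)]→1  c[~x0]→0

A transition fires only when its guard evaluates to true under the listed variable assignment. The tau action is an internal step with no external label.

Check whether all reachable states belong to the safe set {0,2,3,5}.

Answer: INVARIANT HOLDS

Trace:
Inv-set: {0,2,3,5}
Reach set: {0,3}
  0: ✓
  3: ✓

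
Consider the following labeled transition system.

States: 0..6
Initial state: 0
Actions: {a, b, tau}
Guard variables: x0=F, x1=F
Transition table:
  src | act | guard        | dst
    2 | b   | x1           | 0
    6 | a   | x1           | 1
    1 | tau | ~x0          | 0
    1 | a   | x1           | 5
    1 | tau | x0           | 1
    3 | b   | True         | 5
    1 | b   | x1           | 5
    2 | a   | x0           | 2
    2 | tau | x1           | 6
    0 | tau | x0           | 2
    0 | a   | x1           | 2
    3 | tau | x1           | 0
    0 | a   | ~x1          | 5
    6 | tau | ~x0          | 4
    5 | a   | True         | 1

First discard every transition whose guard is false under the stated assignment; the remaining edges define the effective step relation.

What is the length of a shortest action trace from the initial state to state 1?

Layered search for 1:
  depth 0: {0}
  depth 1: {5}
  depth 2: {1}
1 enters at depth 2; path a·a

Answer: 2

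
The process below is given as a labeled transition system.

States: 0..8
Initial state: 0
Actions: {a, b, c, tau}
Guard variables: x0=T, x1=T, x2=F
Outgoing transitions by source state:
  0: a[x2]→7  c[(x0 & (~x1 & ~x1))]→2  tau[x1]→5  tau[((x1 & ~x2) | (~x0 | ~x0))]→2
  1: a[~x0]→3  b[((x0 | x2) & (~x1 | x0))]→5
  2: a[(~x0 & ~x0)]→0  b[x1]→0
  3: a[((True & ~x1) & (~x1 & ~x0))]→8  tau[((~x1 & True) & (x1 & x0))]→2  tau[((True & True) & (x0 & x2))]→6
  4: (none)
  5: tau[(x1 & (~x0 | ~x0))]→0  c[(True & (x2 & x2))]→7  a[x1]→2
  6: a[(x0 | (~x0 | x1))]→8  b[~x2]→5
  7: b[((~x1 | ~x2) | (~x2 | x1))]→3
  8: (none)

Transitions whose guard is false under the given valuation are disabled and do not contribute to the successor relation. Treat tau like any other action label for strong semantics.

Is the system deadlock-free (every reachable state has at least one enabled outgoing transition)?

Answer: DEADLOCK-FREE

Working:
R = {0,2,5}
  0: tau→2  tau→5  [2 exit(s)]
  2: b→0  [1 exit(s)]
  5: a→2  [1 exit(s)]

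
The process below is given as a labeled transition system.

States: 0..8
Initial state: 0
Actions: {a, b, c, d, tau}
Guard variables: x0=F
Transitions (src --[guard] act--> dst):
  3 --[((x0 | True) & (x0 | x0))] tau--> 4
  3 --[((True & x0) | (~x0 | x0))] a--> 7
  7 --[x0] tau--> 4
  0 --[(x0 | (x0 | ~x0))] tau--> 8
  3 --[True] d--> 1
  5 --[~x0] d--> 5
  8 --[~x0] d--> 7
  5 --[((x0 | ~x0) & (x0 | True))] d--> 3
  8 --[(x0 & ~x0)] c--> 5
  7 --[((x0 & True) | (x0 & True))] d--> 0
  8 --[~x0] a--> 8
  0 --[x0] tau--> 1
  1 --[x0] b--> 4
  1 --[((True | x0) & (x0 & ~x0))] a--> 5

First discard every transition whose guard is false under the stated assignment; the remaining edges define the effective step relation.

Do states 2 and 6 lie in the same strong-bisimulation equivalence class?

Refine partition for ~:
  π0 = {{0,1,2,3,4,5,6,7,8}}
  π1 = {{0},{1,2,4,6,7},{3,8},{5}}
  π2 = {{0},{1,2,4,6,7},{3},{5},{8}}
stable after 3 split(s): 5 block(s)
[2]={1,2,4,6,7}  [6]={1,2,4,6,7}

Answer: BISIMILAR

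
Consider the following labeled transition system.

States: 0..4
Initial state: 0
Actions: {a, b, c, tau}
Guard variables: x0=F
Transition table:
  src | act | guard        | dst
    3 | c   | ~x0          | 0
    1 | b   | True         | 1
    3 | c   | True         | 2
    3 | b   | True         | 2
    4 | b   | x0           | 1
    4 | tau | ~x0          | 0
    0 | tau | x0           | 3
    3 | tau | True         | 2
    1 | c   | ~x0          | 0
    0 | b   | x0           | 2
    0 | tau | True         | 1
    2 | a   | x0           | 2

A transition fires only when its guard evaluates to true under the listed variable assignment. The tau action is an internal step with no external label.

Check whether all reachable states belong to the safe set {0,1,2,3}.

Inv-set: {0,1,2,3}
Reach set: {0,1}
  0: ok
  1: ok

Answer: INVARIANT HOLDS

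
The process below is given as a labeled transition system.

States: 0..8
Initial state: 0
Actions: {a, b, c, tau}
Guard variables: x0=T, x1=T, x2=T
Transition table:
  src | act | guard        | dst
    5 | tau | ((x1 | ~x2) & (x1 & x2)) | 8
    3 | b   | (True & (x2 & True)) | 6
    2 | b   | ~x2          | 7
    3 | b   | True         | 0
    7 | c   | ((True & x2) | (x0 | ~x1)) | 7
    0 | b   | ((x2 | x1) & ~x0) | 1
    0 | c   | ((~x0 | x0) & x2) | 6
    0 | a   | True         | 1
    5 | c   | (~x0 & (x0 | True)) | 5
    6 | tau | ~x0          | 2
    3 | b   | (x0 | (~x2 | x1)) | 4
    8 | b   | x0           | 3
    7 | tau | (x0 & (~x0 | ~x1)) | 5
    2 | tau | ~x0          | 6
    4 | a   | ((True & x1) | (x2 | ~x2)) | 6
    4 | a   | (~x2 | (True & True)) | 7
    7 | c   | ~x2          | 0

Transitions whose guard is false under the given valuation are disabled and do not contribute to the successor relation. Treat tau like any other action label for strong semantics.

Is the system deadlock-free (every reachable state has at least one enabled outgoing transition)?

Answer: DEADLOCK at state 1

Analysis:
Reachable = {0,1,6}
  0: a→1  c→6  [2 out]
  1: ∅  [deadlock]
  6: ∅  [deadlock]
Path to 1: a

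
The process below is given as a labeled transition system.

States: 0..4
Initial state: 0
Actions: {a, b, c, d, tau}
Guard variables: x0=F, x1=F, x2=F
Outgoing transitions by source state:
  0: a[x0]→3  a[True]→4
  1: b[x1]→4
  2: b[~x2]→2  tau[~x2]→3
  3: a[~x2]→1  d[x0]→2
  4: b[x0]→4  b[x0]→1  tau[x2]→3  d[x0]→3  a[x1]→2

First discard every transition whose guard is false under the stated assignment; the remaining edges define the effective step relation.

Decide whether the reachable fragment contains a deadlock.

Answer: DEADLOCK at state 4

Working:
R = {0,4}
  0: a→4  [1 exit(s)]
  4: ∅  [no exit]
Path to 4: a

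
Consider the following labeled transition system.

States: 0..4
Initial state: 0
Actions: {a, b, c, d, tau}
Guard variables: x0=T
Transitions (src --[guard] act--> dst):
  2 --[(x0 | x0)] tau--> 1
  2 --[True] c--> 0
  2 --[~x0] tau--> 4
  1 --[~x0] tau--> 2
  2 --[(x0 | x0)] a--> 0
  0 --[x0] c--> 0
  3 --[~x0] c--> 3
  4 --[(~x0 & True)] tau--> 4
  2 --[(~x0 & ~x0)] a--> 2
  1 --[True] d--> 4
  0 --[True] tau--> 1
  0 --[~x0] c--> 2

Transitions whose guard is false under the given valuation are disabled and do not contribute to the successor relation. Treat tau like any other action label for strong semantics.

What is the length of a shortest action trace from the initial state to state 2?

Answer: UNREACHABLE

Working:
Breadth-first toward 2:
  L0 = {0}
  L1 = {1}
  L2 = {4}
2 never appears.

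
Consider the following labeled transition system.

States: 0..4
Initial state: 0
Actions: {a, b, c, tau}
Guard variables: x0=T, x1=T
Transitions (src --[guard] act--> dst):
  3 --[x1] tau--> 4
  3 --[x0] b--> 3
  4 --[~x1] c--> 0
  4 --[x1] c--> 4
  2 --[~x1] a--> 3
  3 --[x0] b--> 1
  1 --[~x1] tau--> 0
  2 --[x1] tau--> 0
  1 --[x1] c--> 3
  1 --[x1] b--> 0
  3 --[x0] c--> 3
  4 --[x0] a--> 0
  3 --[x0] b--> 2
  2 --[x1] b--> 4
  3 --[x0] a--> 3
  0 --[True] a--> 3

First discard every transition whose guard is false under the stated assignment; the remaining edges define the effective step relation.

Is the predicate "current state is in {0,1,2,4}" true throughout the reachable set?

Answer: INVARIANT VIOLATED at state 3

Analysis:
Inv-set: {0,1,2,4}
Reach set: {0,1,2,3,4}
  0: ✓
  1: ✓
  2: ✓
  3: VIOLATES
  4: ✓
counterexample path to 3: a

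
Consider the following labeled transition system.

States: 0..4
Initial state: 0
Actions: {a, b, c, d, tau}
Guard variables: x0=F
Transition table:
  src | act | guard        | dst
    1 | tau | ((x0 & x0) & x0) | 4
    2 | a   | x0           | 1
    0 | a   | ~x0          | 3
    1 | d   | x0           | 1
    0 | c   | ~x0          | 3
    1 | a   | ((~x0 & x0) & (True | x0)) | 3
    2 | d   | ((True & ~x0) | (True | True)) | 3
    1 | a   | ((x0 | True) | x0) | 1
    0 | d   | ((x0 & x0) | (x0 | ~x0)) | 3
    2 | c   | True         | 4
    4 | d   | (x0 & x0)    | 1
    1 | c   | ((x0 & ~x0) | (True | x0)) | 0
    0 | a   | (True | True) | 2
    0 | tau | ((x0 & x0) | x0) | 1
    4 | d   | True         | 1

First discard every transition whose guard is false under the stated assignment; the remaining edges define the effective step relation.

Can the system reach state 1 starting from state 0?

9 transition(s) survive guard evaluation.
L0 = {0}
L1 = {2,3}  now seen {0,2,3}
L2 = {4}  now seen {0,2,3,4}
L3 = {1}  now seen {0,1,2,3,4}
R = {0,1,2,3,4}
trace reaching 1: a·c·d

Answer: REACHABLE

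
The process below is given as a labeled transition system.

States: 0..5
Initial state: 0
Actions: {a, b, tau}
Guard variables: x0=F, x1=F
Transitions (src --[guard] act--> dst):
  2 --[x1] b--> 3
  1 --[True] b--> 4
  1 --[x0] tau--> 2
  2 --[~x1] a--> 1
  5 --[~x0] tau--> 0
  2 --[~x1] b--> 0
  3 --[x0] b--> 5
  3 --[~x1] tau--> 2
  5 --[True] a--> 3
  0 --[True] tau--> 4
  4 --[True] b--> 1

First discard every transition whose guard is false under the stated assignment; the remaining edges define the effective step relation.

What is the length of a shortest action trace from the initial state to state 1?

Breadth-first toward 1:
  Layer 0: {0}
  Layer 1: {4}
  Layer 2: {1}
first hit 1 at d=2 via tau·b

Answer: 2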